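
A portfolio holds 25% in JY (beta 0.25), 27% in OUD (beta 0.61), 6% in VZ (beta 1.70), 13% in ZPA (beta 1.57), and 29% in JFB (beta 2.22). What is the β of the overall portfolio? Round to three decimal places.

β_P = Σ w_i β_i = 0.25×0.25 + 0.27×0.61 + 0.06×1.70 + 0.13×1.57 + 0.29×2.22 = 1.1771

1.177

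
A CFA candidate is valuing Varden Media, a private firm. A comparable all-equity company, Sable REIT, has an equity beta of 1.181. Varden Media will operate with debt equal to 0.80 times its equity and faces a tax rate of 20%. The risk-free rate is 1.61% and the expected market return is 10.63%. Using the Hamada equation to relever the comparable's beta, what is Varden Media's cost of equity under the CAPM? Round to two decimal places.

β_L = β_U × [1 + (1 − t)(D/E)] = 1.181 × [1 + (1 − 0.20) × 0.80]
    = 1.181 × [1 + 0.80 × 0.80] = 1.181 × 1.6400 = 1.9368
MRP = 10.63% − 1.61% = 9.02%
E(R) = R_f + β_L × MRP = 1.61% + 1.9368 × 9.02% = 19.08%

19.08%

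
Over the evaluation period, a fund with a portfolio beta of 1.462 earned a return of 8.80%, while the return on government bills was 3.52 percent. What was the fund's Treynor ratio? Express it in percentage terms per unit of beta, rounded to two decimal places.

3.61%

Treynor = (R_P − R_f) / β_P = (8.80% − 3.52%) / 1.4620 = 5.28% / 1.4620 = 3.61%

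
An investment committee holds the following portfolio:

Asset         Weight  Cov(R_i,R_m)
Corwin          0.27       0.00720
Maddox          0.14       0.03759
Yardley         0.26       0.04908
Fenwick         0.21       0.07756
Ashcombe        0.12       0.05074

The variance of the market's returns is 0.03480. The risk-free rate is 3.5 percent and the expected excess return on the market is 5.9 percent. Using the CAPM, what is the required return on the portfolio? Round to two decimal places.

β_Corwin = 0.00720 / 0.03480 = 0.2069
β_Maddox = 0.03759 / 0.03480 = 1.0802
β_Yardley = 0.04908 / 0.03480 = 1.4103
β_Fenwick = 0.07756 / 0.03480 = 2.2287
β_Ashcombe = 0.05074 / 0.03480 = 1.4580
β_P = Σ w_i β_i = 0.27×0.2069 + 0.14×1.0802 + 0.26×1.4103 + 0.21×2.2287 + 0.12×1.4580 = 1.2168
E(R_P) = R_f + β_P × MRP = 3.5% + 1.2168 × 5.9% = 10.68%

10.68%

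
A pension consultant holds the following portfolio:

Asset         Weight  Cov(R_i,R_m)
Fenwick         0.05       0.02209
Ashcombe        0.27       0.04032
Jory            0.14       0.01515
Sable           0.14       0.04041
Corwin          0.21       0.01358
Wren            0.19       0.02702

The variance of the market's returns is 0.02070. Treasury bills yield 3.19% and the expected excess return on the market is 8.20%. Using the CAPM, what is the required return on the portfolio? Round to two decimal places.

14.18%

β_Fenwick = 0.02209 / 0.02070 = 1.0671
β_Ashcombe = 0.04032 / 0.02070 = 1.9478
β_Jory = 0.01515 / 0.02070 = 0.7319
β_Sable = 0.04041 / 0.02070 = 1.9522
β_Corwin = 0.01358 / 0.02070 = 0.6560
β_Wren = 0.02702 / 0.02070 = 1.3053
β_P = Σ w_i β_i = 0.05×1.0671 + 0.27×1.9478 + 0.14×0.7319 + 0.14×1.9522 + 0.21×0.6560 + 0.19×1.3053 = 1.3408
E(R_P) = R_f + β_P × MRP = 3.19% + 1.3408 × 8.20% = 14.18%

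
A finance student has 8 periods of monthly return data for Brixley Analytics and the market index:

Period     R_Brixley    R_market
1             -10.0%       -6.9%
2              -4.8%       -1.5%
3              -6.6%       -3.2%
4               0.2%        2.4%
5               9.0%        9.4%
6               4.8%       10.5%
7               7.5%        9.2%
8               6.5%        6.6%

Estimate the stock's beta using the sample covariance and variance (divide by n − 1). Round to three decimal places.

1.059

Mean R_i = (-10.0 − 4.8 − 6.6 + 0.2 + 9.0 + 4.8 + 7.5 + 6.5) / 8 = 0.8250%
Mean R_m = (-6.9 − 1.5 − 3.2 + 2.4 + 9.4 + 10.5 + 9.2 + 6.6) / 8 = 3.3125%
Σ(R_i − R̄_i)(R_m − R̄_m) = 322.8375  ⇒  Cov = 322.8375 / 7 = 46.1196
Σ(R_m − R̄_m)² = 304.8888  ⇒  Var(R_m) = 304.8888 / 7 = 43.5555
β = Cov / Var(R_m) = 46.1196 / 43.5555 = 1.0589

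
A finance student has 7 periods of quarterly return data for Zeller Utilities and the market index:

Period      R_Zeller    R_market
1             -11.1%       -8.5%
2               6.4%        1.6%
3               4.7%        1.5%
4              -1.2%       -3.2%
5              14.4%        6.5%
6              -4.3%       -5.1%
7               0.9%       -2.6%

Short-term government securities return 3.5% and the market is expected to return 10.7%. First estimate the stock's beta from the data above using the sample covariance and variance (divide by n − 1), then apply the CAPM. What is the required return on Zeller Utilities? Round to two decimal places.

Mean R_i = (-11.1 + 6.4 + 4.7 − 1.2 + 14.4 − 4.3 + 0.9) / 7 = 1.4000%
Mean R_m = (-8.5 + 1.6 + 1.5 − 3.2 + 6.5 − 5.1 − 2.6) / 7 = -1.4000%
Σ(R_i − R̄_i)(R_m − R̄_m) = 242.3900  ⇒  Cov = 242.3900 / 6 = 40.3983
Σ(R_m − R̄_m)² = 148.6000  ⇒  Var(R_m) = 148.6000 / 6 = 24.7667
β = Cov / Var(R_m) = 40.3983 / 24.7667 = 1.6312
MRP = 10.7% − 3.5% = 7.20%
E(R) = R_f + β × MRP = 3.5% + 1.6312 × 7.2% = 15.24%

15.24%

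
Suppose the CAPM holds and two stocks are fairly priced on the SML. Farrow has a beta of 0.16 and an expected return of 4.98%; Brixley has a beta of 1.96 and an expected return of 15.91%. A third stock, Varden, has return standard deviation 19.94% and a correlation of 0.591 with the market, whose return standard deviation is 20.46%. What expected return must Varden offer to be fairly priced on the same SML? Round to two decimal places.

MRP = (15.91% − 4.98%) / (1.96 − 0.16) = 6.0722%
R_f = 4.98% − 0.16 × 6.0722% = 4.0084%
β_Varden = ρ·σ_i/σ_m = 0.591 × 19.94 / 20.46 = 0.5760
E(R_Varden) = R_f + β × MRP = 4.0084% + 0.5760 × 6.0722% = 7.51%

7.51%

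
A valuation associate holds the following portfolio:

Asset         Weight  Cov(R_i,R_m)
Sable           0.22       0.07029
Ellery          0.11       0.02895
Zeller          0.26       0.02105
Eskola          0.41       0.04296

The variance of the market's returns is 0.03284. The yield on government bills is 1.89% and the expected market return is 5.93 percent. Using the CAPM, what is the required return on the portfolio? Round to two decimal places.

7.02%

β_Sable = 0.07029 / 0.03284 = 2.1404
β_Ellery = 0.02895 / 0.03284 = 0.8815
β_Zeller = 0.02105 / 0.03284 = 0.6410
β_Eskola = 0.04296 / 0.03284 = 1.3082
β_P = Σ w_i β_i = 0.22×2.1404 + 0.11×0.8815 + 0.26×0.6410 + 0.41×1.3082 = 1.2709
MRP = 5.93% − 1.89% = 4.04%
E(R_P) = R_f + β_P × MRP = 1.89% + 1.2709 × 4.04% = 7.02%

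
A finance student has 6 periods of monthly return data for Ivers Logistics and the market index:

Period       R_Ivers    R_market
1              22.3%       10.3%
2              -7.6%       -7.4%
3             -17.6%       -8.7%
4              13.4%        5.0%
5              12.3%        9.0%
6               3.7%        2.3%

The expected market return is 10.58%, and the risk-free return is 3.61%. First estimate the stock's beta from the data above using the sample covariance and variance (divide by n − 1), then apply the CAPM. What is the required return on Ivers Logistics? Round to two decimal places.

Mean R_i = (22.3 − 7.6 − 17.6 + 13.4 + 12.3 + 3.7) / 6 = 4.4167%
Mean R_m = (10.3 − 7.4 − 8.7 + 5.0 + 9.0 + 2.3) / 6 = 1.7500%
Σ(R_i − R̄_i)(R_m − R̄_m) = 578.8850  ⇒  Cov = 578.8850 / 5 = 115.7770
Σ(R_m − R̄_m)² = 329.4550  ⇒  Var(R_m) = 329.4550 / 5 = 65.8910
β = Cov / Var(R_m) = 115.7770 / 65.8910 = 1.7571
MRP = 10.58% − 3.61% = 6.97%
E(R) = R_f + β × MRP = 3.61% + 1.7571 × 6.97% = 15.86%

15.86%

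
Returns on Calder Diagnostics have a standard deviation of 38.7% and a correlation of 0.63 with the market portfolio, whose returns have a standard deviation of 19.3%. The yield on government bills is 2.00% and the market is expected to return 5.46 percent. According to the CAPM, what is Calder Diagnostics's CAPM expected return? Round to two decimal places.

β = ρ × σ_i / σ_m = 0.63 × 38.7% / 19.3% = 1.2633
MRP = 5.46% − 2.00% = 3.46%
E(R) = 2.00% + 1.2633 × 3.46% = 6.37%

6.37%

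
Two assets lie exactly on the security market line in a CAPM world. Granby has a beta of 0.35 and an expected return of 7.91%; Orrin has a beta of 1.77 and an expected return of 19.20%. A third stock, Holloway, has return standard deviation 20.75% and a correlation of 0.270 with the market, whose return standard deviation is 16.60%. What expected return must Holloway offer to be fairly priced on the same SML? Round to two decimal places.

7.81%

MRP = (19.20% − 7.91%) / (1.77 − 0.35) = 7.9507%
R_f = 7.91% − 0.35 × 7.9507% = 5.1273%
β_Holloway = ρ·σ_i/σ_m = 0.270 × 20.75 / 16.60 = 0.3375
E(R_Holloway) = R_f + β × MRP = 5.1273% + 0.3375 × 7.9507% = 7.81%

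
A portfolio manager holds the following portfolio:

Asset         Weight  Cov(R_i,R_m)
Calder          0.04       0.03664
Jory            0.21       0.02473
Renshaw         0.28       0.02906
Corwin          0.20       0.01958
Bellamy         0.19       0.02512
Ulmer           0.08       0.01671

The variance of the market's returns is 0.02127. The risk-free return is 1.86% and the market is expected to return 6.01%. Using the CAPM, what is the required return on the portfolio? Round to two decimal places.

6.70%

β_Calder = 0.03664 / 0.02127 = 1.7226
β_Jory = 0.02473 / 0.02127 = 1.1627
β_Renshaw = 0.02906 / 0.02127 = 1.3662
β_Corwin = 0.01958 / 0.02127 = 0.9205
β_Bellamy = 0.02512 / 0.02127 = 1.1810
β_Ulmer = 0.01671 / 0.02127 = 0.7856
β_P = Σ w_i β_i = 0.04×1.7226 + 0.21×1.1627 + 0.28×1.3662 + 0.20×0.9205 + 0.19×1.1810 + 0.08×0.7856 = 1.1669
MRP = 6.01% − 1.86% = 4.15%
E(R_P) = R_f + β_P × MRP = 1.86% + 1.1669 × 4.15% = 6.70%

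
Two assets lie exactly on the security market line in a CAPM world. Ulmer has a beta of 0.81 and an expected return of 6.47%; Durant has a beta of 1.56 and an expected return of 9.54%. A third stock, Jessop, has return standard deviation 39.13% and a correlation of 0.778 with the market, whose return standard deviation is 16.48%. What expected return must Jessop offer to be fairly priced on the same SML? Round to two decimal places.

MRP = (9.54% − 6.47%) / (1.56 − 0.81) = 4.0933%
R_f = 6.47% − 0.81 × 4.0933% = 3.1544%
β_Jessop = ρ·σ_i/σ_m = 0.778 × 39.13 / 16.48 = 1.8473
E(R_Jessop) = R_f + β × MRP = 3.1544% + 1.8473 × 4.0933% = 10.72%

10.72%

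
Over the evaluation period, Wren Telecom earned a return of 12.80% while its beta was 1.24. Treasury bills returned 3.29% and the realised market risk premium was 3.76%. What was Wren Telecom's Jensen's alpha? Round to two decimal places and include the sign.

+4.85%

CAPM benchmark = R_f + β(R_m − R_f) = 3.29% + 1.24 × 3.76% = 7.9524%
α = actual − benchmark = 12.80% − 7.9524% = +4.85%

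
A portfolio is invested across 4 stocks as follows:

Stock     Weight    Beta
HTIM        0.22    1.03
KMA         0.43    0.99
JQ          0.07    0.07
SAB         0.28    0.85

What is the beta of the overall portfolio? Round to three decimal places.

β_P = Σ w_i β_i = 0.22×1.03 + 0.43×0.99 + 0.07×0.07 + 0.28×0.85 = 0.8952

0.895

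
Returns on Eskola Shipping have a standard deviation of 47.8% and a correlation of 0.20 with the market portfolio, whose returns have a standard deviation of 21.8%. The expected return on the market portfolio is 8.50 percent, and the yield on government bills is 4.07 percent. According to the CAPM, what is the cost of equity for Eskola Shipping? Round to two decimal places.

β = ρ × σ_i / σ_m = 0.20 × 47.8% / 21.8% = 0.4385
MRP = 8.50% − 4.07% = 4.43%
E(R) = 4.07% + 0.4385 × 4.43% = 6.01%

6.01%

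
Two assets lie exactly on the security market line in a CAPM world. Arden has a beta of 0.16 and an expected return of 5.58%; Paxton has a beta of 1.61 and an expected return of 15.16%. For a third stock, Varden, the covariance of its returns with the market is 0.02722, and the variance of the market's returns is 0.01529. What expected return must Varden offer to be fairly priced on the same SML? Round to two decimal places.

16.28%

MRP = (15.16% − 5.58%) / (1.61 − 0.16) = 6.6069%
R_f = 5.58% − 0.16 × 6.6069% = 4.5229%
β_Varden = Cov / Var(R_m) = 0.02722 / 0.01529 = 1.7802
E(R_Varden) = R_f + β × MRP = 4.5229% + 1.7802 × 6.6069% = 16.28%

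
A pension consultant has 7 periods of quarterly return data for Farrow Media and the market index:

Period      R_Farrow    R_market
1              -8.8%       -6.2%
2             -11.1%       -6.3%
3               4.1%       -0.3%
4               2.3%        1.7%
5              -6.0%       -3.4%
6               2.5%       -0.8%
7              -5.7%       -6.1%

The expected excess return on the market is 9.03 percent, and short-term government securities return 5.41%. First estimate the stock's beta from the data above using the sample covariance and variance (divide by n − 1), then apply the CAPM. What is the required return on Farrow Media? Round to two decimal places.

20.80%

Mean R_i = (-8.8 − 11.1 + 4.1 + 2.3 − 6.0 + 2.5 − 5.7) / 7 = -3.2429%
Mean R_m = (-6.2 − 6.3 − 0.3 + 1.7 − 3.4 − 0.8 − 6.1) / 7 = -3.0571%
Σ(R_i − R̄_i)(R_m − R̄_m) = 110.9429  ⇒  Cov = 110.9429 / 6 = 18.4905
Σ(R_m − R̄_m)² = 65.0971  ⇒  Var(R_m) = 65.0971 / 6 = 10.8495
β = Cov / Var(R_m) = 18.4905 / 10.8495 = 1.7043
E(R) = R_f + β × MRP = 5.41% + 1.7043 × 9.03% = 20.80%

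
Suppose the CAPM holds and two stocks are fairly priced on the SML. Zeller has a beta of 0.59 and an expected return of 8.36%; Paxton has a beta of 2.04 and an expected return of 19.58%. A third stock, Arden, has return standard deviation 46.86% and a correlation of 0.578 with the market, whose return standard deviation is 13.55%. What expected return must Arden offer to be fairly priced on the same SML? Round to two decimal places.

MRP = (19.58% − 8.36%) / (2.04 − 0.59) = 7.7379%
R_f = 8.36% − 0.59 × 7.7379% = 3.7946%
β_Arden = ρ·σ_i/σ_m = 0.578 × 46.86 / 13.55 = 1.9989
E(R_Arden) = R_f + β × MRP = 3.7946% + 1.9989 × 7.7379% = 19.26%

19.26%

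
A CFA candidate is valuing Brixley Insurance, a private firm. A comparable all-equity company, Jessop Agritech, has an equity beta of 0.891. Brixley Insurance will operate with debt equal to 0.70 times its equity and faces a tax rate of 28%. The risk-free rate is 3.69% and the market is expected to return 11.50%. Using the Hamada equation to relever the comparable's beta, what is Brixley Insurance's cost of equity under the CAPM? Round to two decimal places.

14.16%

β_L = β_U × [1 + (1 − t)(D/E)] = 0.891 × [1 + (1 − 0.28) × 0.70]
    = 0.891 × [1 + 0.72 × 0.70] = 0.891 × 1.5040 = 1.3401
MRP = 11.50% − 3.69% = 7.81%
E(R) = R_f + β_L × MRP = 3.69% + 1.3401 × 7.81% = 14.16%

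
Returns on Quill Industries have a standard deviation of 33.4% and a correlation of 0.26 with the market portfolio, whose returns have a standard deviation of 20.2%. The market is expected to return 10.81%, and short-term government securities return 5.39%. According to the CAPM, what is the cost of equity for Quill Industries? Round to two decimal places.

7.72%

β = ρ × σ_i / σ_m = 0.26 × 33.4% / 20.2% = 0.4299
MRP = 10.81% − 5.39% = 5.42%
E(R) = 5.39% + 0.4299 × 5.42% = 7.72%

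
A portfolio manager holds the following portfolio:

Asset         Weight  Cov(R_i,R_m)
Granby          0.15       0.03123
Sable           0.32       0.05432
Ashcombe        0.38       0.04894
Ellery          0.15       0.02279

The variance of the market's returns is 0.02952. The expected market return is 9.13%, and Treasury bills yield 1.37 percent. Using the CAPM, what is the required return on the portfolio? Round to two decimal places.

β_Granby = 0.03123 / 0.02952 = 1.0579
β_Sable = 0.05432 / 0.02952 = 1.8401
β_Ashcombe = 0.04894 / 0.02952 = 1.6579
β_Ellery = 0.02279 / 0.02952 = 0.7720
β_P = Σ w_i β_i = 0.15×1.0579 + 0.32×1.8401 + 0.38×1.6579 + 0.15×0.7720 = 1.4933
MRP = 9.13% − 1.37% = 7.76%
E(R_P) = R_f + β_P × MRP = 1.37% + 1.4933 × 7.76% = 12.96%

12.96%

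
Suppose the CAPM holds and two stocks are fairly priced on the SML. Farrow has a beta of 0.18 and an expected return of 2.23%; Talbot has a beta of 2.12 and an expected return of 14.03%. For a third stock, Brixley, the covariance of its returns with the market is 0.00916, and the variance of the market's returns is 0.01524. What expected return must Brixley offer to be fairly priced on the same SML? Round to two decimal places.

4.79%

MRP = (14.03% − 2.23%) / (2.12 − 0.18) = 6.0825%
R_f = 2.23% − 0.18 × 6.0825% = 1.1352%
β_Brixley = Cov / Var(R_m) = 0.00916 / 0.01524 = 0.6010
E(R_Brixley) = R_f + β × MRP = 1.1352% + 0.6010 × 6.0825% = 4.79%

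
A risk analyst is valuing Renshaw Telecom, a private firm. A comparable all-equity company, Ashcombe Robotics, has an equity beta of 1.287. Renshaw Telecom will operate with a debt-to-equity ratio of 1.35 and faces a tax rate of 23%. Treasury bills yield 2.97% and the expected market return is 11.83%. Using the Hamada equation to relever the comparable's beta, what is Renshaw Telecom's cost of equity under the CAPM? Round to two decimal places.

26.23%

β_L = β_U × [1 + (1 − t)(D/E)] = 1.287 × [1 + (1 − 0.23) × 1.35]
    = 1.287 × [1 + 0.77 × 1.35] = 1.287 × 2.0395 = 2.6248
MRP = 11.83% − 2.97% = 8.86%
E(R) = R_f + β_L × MRP = 2.97% + 2.6248 × 8.86% = 26.23%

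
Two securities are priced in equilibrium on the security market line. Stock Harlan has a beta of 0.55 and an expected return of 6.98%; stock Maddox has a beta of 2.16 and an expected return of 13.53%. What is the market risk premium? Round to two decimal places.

4.07%

Both satisfy E(R) = R_f + β·MRP, so the slope of the SML is
MRP = (13.53% − 6.98%) / (2.16 − 0.55) = 6.55% / 1.61 = 4.0683%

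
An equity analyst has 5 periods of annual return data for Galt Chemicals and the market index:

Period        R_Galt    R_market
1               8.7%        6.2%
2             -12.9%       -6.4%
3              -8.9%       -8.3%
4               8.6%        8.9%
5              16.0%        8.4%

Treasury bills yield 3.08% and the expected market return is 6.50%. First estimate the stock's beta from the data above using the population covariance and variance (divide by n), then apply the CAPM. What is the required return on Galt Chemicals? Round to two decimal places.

Mean R_i = (8.7 − 12.9 − 8.9 + 8.6 + 16.0) / 5 = 2.3000%
Mean R_m = (6.2 − 6.4 − 8.3 + 8.9 + 8.4) / 5 = 1.7600%
Σ(R_i − R̄_i)(R_m − R̄_m) = 401.0700  ⇒  Cov = 401.0700 / 5 = 80.2140
Σ(R_m − R̄_m)² = 282.5720  ⇒  Var(R_m) = 282.5720 / 5 = 56.5144
β = Cov / Var(R_m) = 80.2140 / 56.5144 = 1.4194
MRP = 6.50% − 3.08% = 3.42%
E(R) = R_f + β × MRP = 3.08% + 1.4194 × 3.42% = 7.93%

7.93%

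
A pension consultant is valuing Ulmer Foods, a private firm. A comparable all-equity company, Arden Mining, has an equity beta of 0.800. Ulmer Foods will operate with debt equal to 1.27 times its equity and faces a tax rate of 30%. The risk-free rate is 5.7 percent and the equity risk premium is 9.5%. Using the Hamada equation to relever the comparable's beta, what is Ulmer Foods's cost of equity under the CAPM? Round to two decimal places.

20.06%

β_L = β_U × [1 + (1 − t)(D/E)] = 0.800 × [1 + (1 − 0.30) × 1.27]
    = 0.800 × [1 + 0.70 × 1.27] = 0.800 × 1.8890 = 1.5112
E(R) = R_f + β_L × MRP = 5.7% + 1.5112 × 9.5% = 20.06%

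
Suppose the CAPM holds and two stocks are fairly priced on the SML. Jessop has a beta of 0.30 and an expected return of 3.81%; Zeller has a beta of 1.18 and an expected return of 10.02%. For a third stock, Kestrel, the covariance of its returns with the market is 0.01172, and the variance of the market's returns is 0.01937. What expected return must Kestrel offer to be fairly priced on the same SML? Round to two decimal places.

MRP = (10.02% − 3.81%) / (1.18 − 0.30) = 7.0568%
R_f = 3.81% − 0.30 × 7.0568% = 1.6930%
β_Kestrel = Cov / Var(R_m) = 0.01172 / 0.01937 = 0.6051
E(R_Kestrel) = R_f + β × MRP = 1.6930% + 0.6051 × 7.0568% = 5.96%

5.96%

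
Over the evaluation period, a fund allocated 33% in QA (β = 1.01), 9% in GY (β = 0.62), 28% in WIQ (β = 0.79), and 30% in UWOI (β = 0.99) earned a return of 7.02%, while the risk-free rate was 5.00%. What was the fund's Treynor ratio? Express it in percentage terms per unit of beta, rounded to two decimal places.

β_P = 0.33×1.01 + 0.09×0.62 + 0.28×0.79 + 0.30×0.99 = 0.9073
Treynor = (R_P − R_f) / β_P = (7.02% − 5.00%) / 0.9073 = 2.02% / 0.9073 = 2.23%

2.23%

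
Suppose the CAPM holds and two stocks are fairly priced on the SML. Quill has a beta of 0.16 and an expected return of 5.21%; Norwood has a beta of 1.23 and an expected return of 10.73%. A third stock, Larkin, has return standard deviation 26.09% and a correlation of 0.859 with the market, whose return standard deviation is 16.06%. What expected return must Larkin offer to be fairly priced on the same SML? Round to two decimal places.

11.58%

MRP = (10.73% − 5.21%) / (1.23 − 0.16) = 5.1589%
R_f = 5.21% − 0.16 × 5.1589% = 4.3846%
β_Larkin = ρ·σ_i/σ_m = 0.859 × 26.09 / 16.06 = 1.3955
E(R_Larkin) = R_f + β × MRP = 4.3846% + 1.3955 × 5.1589% = 11.58%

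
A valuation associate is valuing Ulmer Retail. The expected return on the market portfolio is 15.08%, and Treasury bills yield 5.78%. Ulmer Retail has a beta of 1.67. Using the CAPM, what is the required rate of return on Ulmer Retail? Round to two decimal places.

21.31%

Market risk premium = E(R_m) − R_f = 15.08% − 5.78% = 9.30%
E(R) = R_f + β × MRP = 5.78% + 1.67 × 9.30% = 21.31%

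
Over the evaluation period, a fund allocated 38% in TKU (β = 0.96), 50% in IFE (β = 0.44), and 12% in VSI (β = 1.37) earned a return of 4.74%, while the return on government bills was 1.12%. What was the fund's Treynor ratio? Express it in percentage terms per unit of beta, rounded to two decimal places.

4.83%

β_P = 0.38×0.96 + 0.50×0.44 + 0.12×1.37 = 0.7492
Treynor = (R_P − R_f) / β_P = (4.74% − 1.12%) / 0.7492 = 3.62% / 0.7492 = 4.83%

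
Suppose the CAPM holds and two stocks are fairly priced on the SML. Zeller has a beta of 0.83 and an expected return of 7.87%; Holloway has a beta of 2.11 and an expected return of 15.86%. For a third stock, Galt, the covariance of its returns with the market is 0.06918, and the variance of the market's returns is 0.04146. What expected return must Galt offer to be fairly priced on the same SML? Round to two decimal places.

13.10%

MRP = (15.86% − 7.87%) / (2.11 − 0.83) = 6.2422%
R_f = 7.87% − 0.83 × 6.2422% = 2.6890%
β_Galt = Cov / Var(R_m) = 0.06918 / 0.04146 = 1.6686
E(R_Galt) = R_f + β × MRP = 2.6890% + 1.6686 × 6.2422% = 13.10%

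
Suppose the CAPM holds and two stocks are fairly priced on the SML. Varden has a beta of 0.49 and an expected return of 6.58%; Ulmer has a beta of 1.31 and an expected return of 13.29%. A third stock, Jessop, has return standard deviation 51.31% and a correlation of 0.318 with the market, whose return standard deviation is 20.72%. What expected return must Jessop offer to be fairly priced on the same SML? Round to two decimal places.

9.01%

MRP = (13.29% − 6.58%) / (1.31 − 0.49) = 8.1829%
R_f = 6.58% − 0.49 × 8.1829% = 2.5704%
β_Jessop = ρ·σ_i/σ_m = 0.318 × 51.31 / 20.72 = 0.7875
E(R_Jessop) = R_f + β × MRP = 2.5704% + 0.7875 × 8.1829% = 9.01%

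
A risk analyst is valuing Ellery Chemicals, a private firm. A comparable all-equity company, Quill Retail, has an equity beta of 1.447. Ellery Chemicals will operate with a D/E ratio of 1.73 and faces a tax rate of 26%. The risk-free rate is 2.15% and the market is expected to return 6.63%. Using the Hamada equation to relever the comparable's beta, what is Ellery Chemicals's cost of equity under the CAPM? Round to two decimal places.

β_L = β_U × [1 + (1 − t)(D/E)] = 1.447 × [1 + (1 − 0.26) × 1.73]
    = 1.447 × [1 + 0.74 × 1.73] = 1.447 × 2.2802 = 3.2994
MRP = 6.63% − 2.15% = 4.48%
E(R) = R_f + β_L × MRP = 2.15% + 3.2994 × 4.48% = 16.93%

16.93%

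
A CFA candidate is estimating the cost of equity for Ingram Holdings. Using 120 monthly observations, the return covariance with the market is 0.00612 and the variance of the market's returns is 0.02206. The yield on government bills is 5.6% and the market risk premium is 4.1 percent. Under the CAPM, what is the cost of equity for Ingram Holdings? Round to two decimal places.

6.74%

β = Cov(R_i, R_m) / Var(R_m) = 0.00612 / 0.02206 = 0.2774
E(R) = R_f + β × MRP = 5.6% + 0.2774 × 4.1% = 6.74%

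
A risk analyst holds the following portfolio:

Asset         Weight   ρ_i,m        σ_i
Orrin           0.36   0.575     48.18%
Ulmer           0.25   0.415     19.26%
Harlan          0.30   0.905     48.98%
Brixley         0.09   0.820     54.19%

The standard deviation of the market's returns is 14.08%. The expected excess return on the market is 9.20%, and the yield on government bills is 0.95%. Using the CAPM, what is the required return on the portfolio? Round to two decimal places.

20.07%

β_Orrin = 0.575 × 48.18% / 14.08% = 1.9676
β_Ulmer = 0.415 × 19.26% / 14.08% = 0.5677
β_Harlan = 0.905 × 48.98% / 14.08% = 3.1482
β_Brixley = 0.820 × 54.19% / 14.08% = 3.1560
β_P = Σ w_i β_i = 0.36×1.9676 + 0.25×0.5677 + 0.30×3.1482 + 0.09×3.1560 = 2.0788
E(R_P) = R_f + β_P × MRP = 0.95% + 2.0788 × 9.20% = 20.07%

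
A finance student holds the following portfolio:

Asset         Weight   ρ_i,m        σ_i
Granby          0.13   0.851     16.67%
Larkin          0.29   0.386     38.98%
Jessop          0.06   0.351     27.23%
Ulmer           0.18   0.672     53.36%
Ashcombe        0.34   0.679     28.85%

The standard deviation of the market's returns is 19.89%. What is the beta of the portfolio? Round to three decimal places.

β_Granby = 0.851 × 16.67% / 19.89% = 0.7132
β_Larkin = 0.386 × 38.98% / 19.89% = 0.7565
β_Jessop = 0.351 × 27.23% / 19.89% = 0.4805
β_Ulmer = 0.672 × 53.36% / 19.89% = 1.8028
β_Ashcombe = 0.679 × 28.85% / 19.89% = 0.9849
β_P = Σ w_i β_i = 0.13×0.7132 + 0.29×0.7565 + 0.06×0.4805 + 0.18×1.8028 + 0.34×0.9849 = 1.0003

1.000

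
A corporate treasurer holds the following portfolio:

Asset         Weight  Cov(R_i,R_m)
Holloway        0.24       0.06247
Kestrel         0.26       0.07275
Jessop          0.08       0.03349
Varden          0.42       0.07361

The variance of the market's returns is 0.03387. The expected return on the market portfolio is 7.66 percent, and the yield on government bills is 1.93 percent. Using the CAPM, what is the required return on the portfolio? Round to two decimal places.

13.35%

β_Holloway = 0.06247 / 0.03387 = 1.8444
β_Kestrel = 0.07275 / 0.03387 = 2.1479
β_Jessop = 0.03349 / 0.03387 = 0.9888
β_Varden = 0.07361 / 0.03387 = 2.1733
β_P = Σ w_i β_i = 0.24×1.8444 + 0.26×2.1479 + 0.08×0.9888 + 0.42×2.1733 = 1.9930
MRP = 7.66% − 1.93% = 5.73%
E(R_P) = R_f + β_P × MRP = 1.93% + 1.9930 × 5.73% = 13.35%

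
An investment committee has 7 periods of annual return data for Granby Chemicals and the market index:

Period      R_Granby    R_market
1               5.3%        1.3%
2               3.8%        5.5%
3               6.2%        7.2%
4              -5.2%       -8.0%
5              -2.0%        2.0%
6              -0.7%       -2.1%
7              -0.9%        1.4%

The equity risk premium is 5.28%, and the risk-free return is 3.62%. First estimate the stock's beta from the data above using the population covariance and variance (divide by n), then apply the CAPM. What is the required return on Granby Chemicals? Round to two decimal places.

Mean R_i = (5.3 + 3.8 + 6.2 − 5.2 − 2.0 − 0.7 − 0.9) / 7 = 0.9286%
Mean R_m = (1.3 + 5.5 + 7.2 − 8.0 + 2.0 − 2.1 + 1.4) / 7 = 1.0429%
Σ(R_i − R̄_i)(R_m − R̄_m) = 103.4614  ⇒  Cov = 103.4614 / 7 = 14.7802
Σ(R_m − R̄_m)² = 150.5371  ⇒  Var(R_m) = 150.5371 / 7 = 21.5053
β = Cov / Var(R_m) = 14.7802 / 21.5053 = 0.6873
E(R) = R_f + β × MRP = 3.62% + 0.6873 × 5.28% = 7.25%

7.25%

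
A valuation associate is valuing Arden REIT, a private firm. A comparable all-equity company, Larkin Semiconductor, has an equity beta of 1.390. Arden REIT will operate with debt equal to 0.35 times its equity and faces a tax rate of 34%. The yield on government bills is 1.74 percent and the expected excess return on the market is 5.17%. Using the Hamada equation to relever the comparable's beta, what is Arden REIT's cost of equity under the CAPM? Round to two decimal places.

β_L = β_U × [1 + (1 − t)(D/E)] = 1.390 × [1 + (1 − 0.34) × 0.35]
    = 1.390 × [1 + 0.66 × 0.35] = 1.390 × 1.2310 = 1.7111
E(R) = R_f + β_L × MRP = 1.74% + 1.7111 × 5.17% = 10.59%

10.59%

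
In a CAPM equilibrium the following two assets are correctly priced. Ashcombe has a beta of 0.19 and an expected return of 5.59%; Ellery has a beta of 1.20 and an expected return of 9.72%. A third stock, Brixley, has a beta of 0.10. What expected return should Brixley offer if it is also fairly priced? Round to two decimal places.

5.22%

MRP (SML slope) = (9.72% − 5.59%) / (1.20 − 0.19) = 4.13% / 1.01 = 4.0891%
R_f (intercept) = 5.59% − 0.19 × 4.0891% = 4.8131%
E(R_Brixley) = R_f + β × MRP = 4.8131% + 0.10 × 4.0891% = 5.22%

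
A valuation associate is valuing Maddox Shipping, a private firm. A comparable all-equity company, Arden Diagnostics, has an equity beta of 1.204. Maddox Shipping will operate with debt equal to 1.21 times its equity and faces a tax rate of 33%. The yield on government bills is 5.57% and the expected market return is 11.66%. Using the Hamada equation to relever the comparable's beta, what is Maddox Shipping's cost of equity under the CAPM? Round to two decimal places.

β_L = β_U × [1 + (1 − t)(D/E)] = 1.204 × [1 + (1 − 0.33) × 1.21]
    = 1.204 × [1 + 0.67 × 1.21] = 1.204 × 1.8107 = 2.1801
MRP = 11.66% − 5.57% = 6.09%
E(R) = R_f + β_L × MRP = 5.57% + 2.1801 × 6.09% = 18.85%

18.85%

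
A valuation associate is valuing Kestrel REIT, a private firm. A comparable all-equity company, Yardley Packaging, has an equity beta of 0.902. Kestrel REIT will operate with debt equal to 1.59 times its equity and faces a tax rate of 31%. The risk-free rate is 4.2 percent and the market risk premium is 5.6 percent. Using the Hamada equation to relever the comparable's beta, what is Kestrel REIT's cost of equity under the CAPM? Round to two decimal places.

14.79%

β_L = β_U × [1 + (1 − t)(D/E)] = 0.902 × [1 + (1 − 0.31) × 1.59]
    = 0.902 × [1 + 0.69 × 1.59] = 0.902 × 2.0971 = 1.8916
E(R) = R_f + β_L × MRP = 4.2% + 1.8916 × 5.6% = 14.79%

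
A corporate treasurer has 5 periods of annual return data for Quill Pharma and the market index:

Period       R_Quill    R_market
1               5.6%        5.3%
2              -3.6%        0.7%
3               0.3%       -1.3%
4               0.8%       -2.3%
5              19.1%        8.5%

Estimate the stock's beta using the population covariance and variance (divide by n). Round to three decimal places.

Mean R_i = (5.6 − 3.6 + 0.3 + 0.8 + 19.1) / 5 = 4.4400%
Mean R_m = (5.3 + 0.7 − 1.3 − 2.3 + 8.5) / 5 = 2.1800%
Σ(R_i − R̄_i)(R_m − R̄_m) = 138.8840  ⇒  Cov = 138.8840 / 5 = 27.7768
Σ(R_m − R̄_m)² = 84.0480  ⇒  Var(R_m) = 84.0480 / 5 = 16.8096
β = Cov / Var(R_m) = 27.7768 / 16.8096 = 1.6524

1.652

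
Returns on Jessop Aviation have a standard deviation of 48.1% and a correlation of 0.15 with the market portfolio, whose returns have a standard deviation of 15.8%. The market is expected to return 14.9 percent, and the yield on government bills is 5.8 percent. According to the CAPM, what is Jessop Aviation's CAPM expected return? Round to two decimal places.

9.96%

β = ρ × σ_i / σ_m = 0.15 × 48.1% / 15.8% = 0.4566
MRP = 14.9% − 5.8% = 9.10%
E(R) = 5.8% + 0.4566 × 9.1% = 9.96%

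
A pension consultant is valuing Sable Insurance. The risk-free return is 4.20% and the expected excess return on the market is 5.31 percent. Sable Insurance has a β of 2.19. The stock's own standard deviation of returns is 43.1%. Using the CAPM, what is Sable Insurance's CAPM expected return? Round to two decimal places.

E(R) = R_f + β × MRP = 4.20% + 2.19 × 5.31% = 15.83%

15.83%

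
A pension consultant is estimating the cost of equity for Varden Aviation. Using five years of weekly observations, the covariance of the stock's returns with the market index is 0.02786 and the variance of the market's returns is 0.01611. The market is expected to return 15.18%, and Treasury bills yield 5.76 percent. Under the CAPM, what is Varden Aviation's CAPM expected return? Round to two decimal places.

22.05%

β = Cov(R_i, R_m) / Var(R_m) = 0.02786 / 0.01611 = 1.7294
MRP = 15.18% − 5.76% = 9.42%
E(R) = R_f + β × MRP = 5.76% + 1.7294 × 9.42% = 22.05%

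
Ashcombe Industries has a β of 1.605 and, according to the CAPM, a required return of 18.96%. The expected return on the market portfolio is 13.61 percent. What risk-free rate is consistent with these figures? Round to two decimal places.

E(R) = R_f + β(E(R_m) − R_f) = R_f(1 − β) + β·E(R_m)
18.96% = R_f × (1 − 1.605) + 1.605 × 13.61%
18.96% = R_f × -0.605 + 21.84405%
R_f = (18.96% − 21.84405%) / -0.605 = 4.77%

4.77%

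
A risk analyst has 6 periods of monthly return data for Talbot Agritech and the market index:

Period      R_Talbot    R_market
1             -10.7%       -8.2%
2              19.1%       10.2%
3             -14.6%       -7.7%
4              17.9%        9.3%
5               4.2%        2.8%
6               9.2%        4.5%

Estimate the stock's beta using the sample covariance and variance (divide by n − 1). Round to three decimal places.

Mean R_i = (-10.7 + 19.1 − 14.6 + 17.9 + 4.2 + 9.2) / 6 = 4.1833%
Mean R_m = (-8.2 + 10.2 − 7.7 + 9.3 + 2.8 + 4.5) / 6 = 1.8167%
Σ(R_i − R̄_i)(R_m − R̄_m) = 569.0117  ⇒  Cov = 569.0117 / 5 = 113.8023
Σ(R_m − R̄_m)² = 325.3483  ⇒  Var(R_m) = 325.3483 / 5 = 65.0697
β = Cov / Var(R_m) = 113.8023 / 65.0697 = 1.7489

1.749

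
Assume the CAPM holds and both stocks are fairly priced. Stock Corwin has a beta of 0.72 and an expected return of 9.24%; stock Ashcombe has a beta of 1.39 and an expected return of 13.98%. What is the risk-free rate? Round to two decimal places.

Both satisfy E(R) = R_f + β·MRP, so the slope of the SML is
MRP = (13.98% − 9.24%) / (1.39 − 0.72) = 4.74% / 0.67 = 7.0746%
R_f = E(R_Corwin) − β_Corwin·MRP = 9.24% − 0.72 × 7.0746% = 4.1463%

4.15%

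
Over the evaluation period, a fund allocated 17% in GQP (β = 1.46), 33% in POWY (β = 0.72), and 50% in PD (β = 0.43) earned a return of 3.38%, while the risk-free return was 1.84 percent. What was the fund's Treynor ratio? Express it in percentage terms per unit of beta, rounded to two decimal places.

β_P = 0.17×1.46 + 0.33×0.72 + 0.50×0.43 = 0.7008
Treynor = (R_P − R_f) / β_P = (3.38% − 1.84%) / 0.7008 = 1.54% / 0.7008 = 2.20%

2.20%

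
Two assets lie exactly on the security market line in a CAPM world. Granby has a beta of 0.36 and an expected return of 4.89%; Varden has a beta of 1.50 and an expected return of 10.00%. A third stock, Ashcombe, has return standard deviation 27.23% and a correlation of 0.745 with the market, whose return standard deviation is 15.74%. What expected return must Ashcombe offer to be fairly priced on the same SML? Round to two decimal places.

9.05%

MRP = (10.00% − 4.89%) / (1.50 − 0.36) = 4.4825%
R_f = 4.89% − 0.36 × 4.4825% = 3.2763%
β_Ashcombe = ρ·σ_i/σ_m = 0.745 × 27.23 / 15.74 = 1.2888
E(R_Ashcombe) = R_f + β × MRP = 3.2763% + 1.2888 × 4.4825% = 9.05%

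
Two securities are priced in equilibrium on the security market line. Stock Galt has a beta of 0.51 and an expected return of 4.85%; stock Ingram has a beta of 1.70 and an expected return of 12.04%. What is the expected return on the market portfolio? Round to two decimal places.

7.81%

Both satisfy E(R) = R_f + β·MRP, so the slope of the SML is
MRP = (12.04% − 4.85%) / (1.70 − 0.51) = 7.19% / 1.19 = 6.0420%
R_f = E(R_Galt) − β_Galt·MRP = 4.85% − 0.51 × 6.0420% = 1.7686%
E(R_m) = R_f + MRP = 1.7686% + 6.0420% = 7.81%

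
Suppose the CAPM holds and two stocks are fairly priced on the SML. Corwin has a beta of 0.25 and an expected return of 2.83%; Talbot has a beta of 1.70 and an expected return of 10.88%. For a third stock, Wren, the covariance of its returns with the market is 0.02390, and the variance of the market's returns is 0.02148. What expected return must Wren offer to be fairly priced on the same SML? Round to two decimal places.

7.62%

MRP = (10.88% − 2.83%) / (1.70 − 0.25) = 5.5517%
R_f = 2.83% − 0.25 × 5.5517% = 1.4421%
β_Wren = Cov / Var(R_m) = 0.02390 / 0.02148 = 1.1127
E(R_Wren) = R_f + β × MRP = 1.4421% + 1.1127 × 5.5517% = 7.62%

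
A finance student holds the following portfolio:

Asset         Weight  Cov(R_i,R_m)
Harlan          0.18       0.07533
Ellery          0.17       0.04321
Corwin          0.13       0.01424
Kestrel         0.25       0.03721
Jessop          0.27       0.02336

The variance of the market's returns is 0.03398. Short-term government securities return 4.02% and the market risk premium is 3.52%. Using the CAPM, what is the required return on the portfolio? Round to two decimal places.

β_Harlan = 0.07533 / 0.03398 = 2.2169
β_Ellery = 0.04321 / 0.03398 = 1.2716
β_Corwin = 0.01424 / 0.03398 = 0.4191
β_Kestrel = 0.03721 / 0.03398 = 1.0951
β_Jessop = 0.02336 / 0.03398 = 0.6875
β_P = Σ w_i β_i = 0.18×2.2169 + 0.17×1.2716 + 0.13×0.4191 + 0.25×1.0951 + 0.27×0.6875 = 1.1291
E(R_P) = R_f + β_P × MRP = 4.02% + 1.1291 × 3.52% = 7.99%

7.99%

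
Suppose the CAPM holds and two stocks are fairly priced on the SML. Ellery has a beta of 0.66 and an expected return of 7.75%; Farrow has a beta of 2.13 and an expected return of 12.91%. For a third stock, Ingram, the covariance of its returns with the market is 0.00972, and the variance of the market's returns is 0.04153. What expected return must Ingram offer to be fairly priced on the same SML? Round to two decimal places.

6.25%

MRP = (12.91% − 7.75%) / (2.13 − 0.66) = 3.5102%
R_f = 7.75% − 0.66 × 3.5102% = 5.4333%
β_Ingram = Cov / Var(R_m) = 0.00972 / 0.04153 = 0.2340
E(R_Ingram) = R_f + β × MRP = 5.4333% + 0.2340 × 3.5102% = 6.25%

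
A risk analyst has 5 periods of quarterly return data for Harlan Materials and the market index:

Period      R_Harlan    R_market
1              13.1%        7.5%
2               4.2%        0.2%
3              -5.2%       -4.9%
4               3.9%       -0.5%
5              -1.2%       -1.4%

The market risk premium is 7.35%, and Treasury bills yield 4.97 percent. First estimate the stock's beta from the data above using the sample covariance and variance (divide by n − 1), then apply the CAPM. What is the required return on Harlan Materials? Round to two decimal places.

15.83%

Mean R_i = (13.1 + 4.2 − 5.2 + 3.9 − 1.2) / 5 = 2.9600%
Mean R_m = (7.5 + 0.2 − 4.9 − 0.5 − 1.4) / 5 = 0.1800%
Σ(R_i − R̄_i)(R_m − R̄_m) = 121.6360  ⇒  Cov = 121.6360 / 4 = 30.4090
Σ(R_m − R̄_m)² = 82.3480  ⇒  Var(R_m) = 82.3480 / 4 = 20.5870
β = Cov / Var(R_m) = 30.4090 / 20.5870 = 1.4771
E(R) = R_f + β × MRP = 4.97% + 1.4771 × 7.35% = 15.83%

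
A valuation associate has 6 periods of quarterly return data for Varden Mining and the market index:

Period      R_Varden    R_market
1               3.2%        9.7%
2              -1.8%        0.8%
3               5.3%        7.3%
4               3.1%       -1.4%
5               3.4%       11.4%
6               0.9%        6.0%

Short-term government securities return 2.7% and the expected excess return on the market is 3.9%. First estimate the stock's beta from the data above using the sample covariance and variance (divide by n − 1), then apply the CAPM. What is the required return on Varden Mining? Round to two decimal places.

Mean R_i = (3.2 − 1.8 + 5.3 + 3.1 + 3.4 + 0.9) / 6 = 2.3500%
Mean R_m = (9.7 + 0.8 + 7.3 − 1.4 + 11.4 + 6.0) / 6 = 5.6333%
Σ(R_i − R̄_i)(R_m − R̄_m) = 28.6800  ⇒  Cov = 28.6800 / 5 = 5.7360
Σ(R_m − R̄_m)² = 125.5333  ⇒  Var(R_m) = 125.5333 / 5 = 25.1067
β = Cov / Var(R_m) = 5.7360 / 25.1067 = 0.2285
E(R) = R_f + β × MRP = 2.7% + 0.2285 × 3.9% = 3.59%

3.59%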